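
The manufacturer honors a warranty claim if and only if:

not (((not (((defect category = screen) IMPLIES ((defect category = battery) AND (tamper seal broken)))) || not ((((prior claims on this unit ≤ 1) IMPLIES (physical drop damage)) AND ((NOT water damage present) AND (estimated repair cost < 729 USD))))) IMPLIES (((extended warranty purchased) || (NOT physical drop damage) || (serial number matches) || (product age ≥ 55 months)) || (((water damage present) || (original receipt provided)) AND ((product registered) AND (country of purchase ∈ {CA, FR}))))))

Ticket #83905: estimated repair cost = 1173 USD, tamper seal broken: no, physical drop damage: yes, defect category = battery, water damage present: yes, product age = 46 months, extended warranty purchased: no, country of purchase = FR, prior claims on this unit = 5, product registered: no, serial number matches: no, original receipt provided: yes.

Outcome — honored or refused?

Atomic conditions:
  defect category = screen: battery == screen is false
  defect category = battery: battery == battery is true
  tamper seal broken: no → false
  prior claims on this unit ≤ 1: 5 ≤ 1 is false
  physical drop damage: yes → true
  NOT water damage present: yes → false
  estimated repair cost < 729 USD: 1173 < 729 is false
  extended warranty purchased: no → false
  NOT physical drop damage: yes → false
  serial number matches: no → false
  product age ≥ 55 months: 46 ≥ 55 is false
  water damage present: yes → true
  original receipt provided: yes → true
  product registered: no → false
  country of purchase ∈ {CA, FR}: FR is in the set → true
Combine:
[1.1.1.1.2] true AND false = false
[1.1.1.1] false → false (antecedent false ⇒ implication holds) = true
[1.1.1] NOT true = false
[1.1.2.1.1] false → true (antecedent false ⇒ implication holds) = true
[1.1.2.1.2] false AND false = false
[1.1.2.1] true AND false = false
[1.1.2] NOT false = true
[1.1] false OR true = true
[1.2.1] false OR false OR false OR false = false
[1.2.2.1] true OR true = true
[1.2.2.2] false AND true = false
[1.2.2] true AND false = false
[1.2] false OR false = false
[1] true → false = false
[root] NOT false = true
Overall: true → honored

Honored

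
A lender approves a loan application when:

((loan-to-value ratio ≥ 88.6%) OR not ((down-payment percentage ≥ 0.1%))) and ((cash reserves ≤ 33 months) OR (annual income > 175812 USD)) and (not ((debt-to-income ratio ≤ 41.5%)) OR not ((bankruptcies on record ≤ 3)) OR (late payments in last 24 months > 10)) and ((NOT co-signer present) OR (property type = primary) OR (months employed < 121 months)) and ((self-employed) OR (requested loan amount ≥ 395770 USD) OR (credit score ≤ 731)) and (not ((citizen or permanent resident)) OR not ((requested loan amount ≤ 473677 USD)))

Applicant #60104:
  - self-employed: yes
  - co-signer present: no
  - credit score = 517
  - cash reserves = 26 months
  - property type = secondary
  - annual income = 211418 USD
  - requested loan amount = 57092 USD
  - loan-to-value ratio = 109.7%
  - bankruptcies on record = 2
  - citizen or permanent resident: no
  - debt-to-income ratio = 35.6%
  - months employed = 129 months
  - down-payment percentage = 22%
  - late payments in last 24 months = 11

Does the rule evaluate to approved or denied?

Approved

Atomic conditions:
  loan-to-value ratio ≥ 88.6%: 109.7 ≥ 88.6 is true
  down-payment percentage ≥ 0.1%: 22 ≥ 0.1 is true
  cash reserves ≤ 33 months: 26 ≤ 33 is true
  annual income > 175812 USD: 211418 > 175812 is true
  debt-to-income ratio ≤ 41.5%: 35.6 ≤ 41.5 is true
  bankruptcies on record ≤ 3: 2 ≤ 3 is true
  late payments in last 24 months > 10: 11 > 10 is true
  NOT co-signer present: no → true
  property type = primary: secondary == primary is false
  months employed < 121 months: 129 < 121 is false
  self-employed: yes → true
  requested loan amount ≥ 395770 USD: 57092 ≥ 395770 is false
  credit score ≤ 731: 517 ≤ 731 is true
  citizen or permanent resident: no → false
  requested loan amount ≤ 473677 USD: 57092 ≤ 473677 is true
Combine:
[1.2] NOT true = false
[1] true OR false = true
[2] true OR true = true
[3.1] NOT true = false
[3.2] NOT true = false
[3] false OR false OR true = true
[4] true OR false OR false = true
[5] true OR false OR true = true
[6.1] NOT false = true
[6.2] NOT true = false
[6] true OR false = true
[root] true AND true AND true AND true AND true AND true = true
Overall: true → approved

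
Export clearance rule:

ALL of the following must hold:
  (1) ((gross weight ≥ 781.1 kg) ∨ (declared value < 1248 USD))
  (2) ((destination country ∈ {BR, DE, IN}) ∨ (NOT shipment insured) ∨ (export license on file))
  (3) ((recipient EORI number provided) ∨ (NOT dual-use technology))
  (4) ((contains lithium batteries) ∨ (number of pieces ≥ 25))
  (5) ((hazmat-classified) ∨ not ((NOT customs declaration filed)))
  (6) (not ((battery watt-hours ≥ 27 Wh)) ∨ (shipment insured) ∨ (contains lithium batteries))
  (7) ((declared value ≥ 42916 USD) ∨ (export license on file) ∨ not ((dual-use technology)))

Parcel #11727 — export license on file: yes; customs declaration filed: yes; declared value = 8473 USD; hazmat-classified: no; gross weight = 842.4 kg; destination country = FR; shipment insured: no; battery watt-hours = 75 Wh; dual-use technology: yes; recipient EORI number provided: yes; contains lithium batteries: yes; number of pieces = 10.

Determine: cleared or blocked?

Atomic conditions:
  gross weight ≥ 781.1 kg: 842.4 ≥ 781.1 is true
  declared value < 1248 USD: 8473 < 1248 is false
  destination country ∈ {BR, DE, IN}: FR is not in the set → false
  NOT shipment insured: no → true
  export license on file: yes → true
  recipient EORI number provided: yes → true
  NOT dual-use technology: yes → false
  contains lithium batteries: yes → true
  number of pieces ≥ 25: 10 ≥ 25 is false
  hazmat-classified: no → false
  NOT customs declaration filed: yes → false
  battery watt-hours ≥ 27 Wh: 75 ≥ 27 is true
  shipment insured: no → false
  declared value ≥ 42916 USD: 8473 ≥ 42916 is false
  dual-use technology: yes → true
Combine:
[1] true OR false = true
[2] false OR true OR true = true
[3] true OR false = true
[4] true OR false = true
[5.2] NOT false = true
[5] false OR true = true
[6.1] NOT true = false
[6] false OR false OR true = true
[7.3] NOT true = false
[7] false OR true OR false = true
[root] true AND true AND true AND true AND true AND true AND true = true
Overall: true → cleared

Cleared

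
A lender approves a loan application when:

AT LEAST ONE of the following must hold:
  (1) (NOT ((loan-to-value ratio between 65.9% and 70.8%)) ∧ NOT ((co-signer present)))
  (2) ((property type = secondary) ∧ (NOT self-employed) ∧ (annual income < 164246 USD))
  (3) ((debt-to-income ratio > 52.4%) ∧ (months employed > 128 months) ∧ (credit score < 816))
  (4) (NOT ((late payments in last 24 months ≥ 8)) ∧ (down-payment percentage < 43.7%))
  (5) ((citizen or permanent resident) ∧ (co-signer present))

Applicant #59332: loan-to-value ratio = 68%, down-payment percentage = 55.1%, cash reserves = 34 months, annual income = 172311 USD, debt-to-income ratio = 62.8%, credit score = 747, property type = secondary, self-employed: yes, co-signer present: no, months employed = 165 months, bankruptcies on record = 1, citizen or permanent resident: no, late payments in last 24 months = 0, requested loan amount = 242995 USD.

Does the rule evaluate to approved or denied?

Approved

Atomic conditions:
  loan-to-value ratio between 65.9% and 70.8%: 68 in [65.9, 70.8] is true
  co-signer present: no → false
  property type = secondary: secondary == secondary is true
  NOT self-employed: yes → false
  annual income < 164246 USD: 172311 < 164246 is false
  debt-to-income ratio > 52.4%: 62.8 > 52.4 is true
  months employed > 128 months: 165 > 128 is true
  credit score < 816: 747 < 816 is true
  late payments in last 24 months ≥ 8: 0 ≥ 8 is false
  down-payment percentage < 43.7%: 55.1 < 43.7 is false
  citizen or permanent resident: no → false
Combine:
[1.1] NOT true = false
[1.2] NOT false = true
[1] false AND true = false
[2] true AND false AND false = false
[3] true AND true AND true = true
[4.1] NOT false = true
[4] true AND false = false
[5] false AND false = false
[root] false OR false OR true OR false OR false = true
Overall: true → approved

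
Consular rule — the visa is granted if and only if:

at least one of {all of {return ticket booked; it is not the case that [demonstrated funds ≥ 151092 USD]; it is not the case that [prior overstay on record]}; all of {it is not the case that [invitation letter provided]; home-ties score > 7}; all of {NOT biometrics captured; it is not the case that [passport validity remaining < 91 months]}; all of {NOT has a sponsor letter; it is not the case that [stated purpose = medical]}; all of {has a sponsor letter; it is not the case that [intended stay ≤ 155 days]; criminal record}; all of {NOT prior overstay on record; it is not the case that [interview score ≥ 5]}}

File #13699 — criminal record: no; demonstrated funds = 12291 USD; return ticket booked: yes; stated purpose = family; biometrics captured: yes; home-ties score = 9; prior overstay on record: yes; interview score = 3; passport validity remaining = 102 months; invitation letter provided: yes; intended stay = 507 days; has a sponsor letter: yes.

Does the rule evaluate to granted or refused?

Atomic conditions:
  return ticket booked: yes → true
  demonstrated funds ≥ 151092 USD: 12291 ≥ 151092 is false
  prior overstay on record: yes → true
  invitation letter provided: yes → true
  home-ties score > 7: 9 > 7 is true
  NOT biometrics captured: yes → false
  passport validity remaining < 91 months: 102 < 91 is false
  NOT has a sponsor letter: yes → false
  stated purpose = medical: family == medical is false
  has a sponsor letter: yes → true
  intended stay ≤ 155 days: 507 ≤ 155 is false
  criminal record: no → false
  NOT prior overstay on record: yes → false
  interview score ≥ 5: 3 ≥ 5 is false
Combine:
[1.2] NOT false = true
[1.3] NOT true = false
[1] true AND true AND false = false
[2.1] NOT true = false
[2] false AND true = false
[3.2] NOT false = true
[3] false AND true = false
[4.2] NOT false = true
[4] false AND true = false
[5.2] NOT false = true
[5] true AND true AND false = false
[6.2] NOT false = true
[6] false AND true = false
[root] false OR false OR false OR false OR false OR false = false
Overall: false → refused

Refused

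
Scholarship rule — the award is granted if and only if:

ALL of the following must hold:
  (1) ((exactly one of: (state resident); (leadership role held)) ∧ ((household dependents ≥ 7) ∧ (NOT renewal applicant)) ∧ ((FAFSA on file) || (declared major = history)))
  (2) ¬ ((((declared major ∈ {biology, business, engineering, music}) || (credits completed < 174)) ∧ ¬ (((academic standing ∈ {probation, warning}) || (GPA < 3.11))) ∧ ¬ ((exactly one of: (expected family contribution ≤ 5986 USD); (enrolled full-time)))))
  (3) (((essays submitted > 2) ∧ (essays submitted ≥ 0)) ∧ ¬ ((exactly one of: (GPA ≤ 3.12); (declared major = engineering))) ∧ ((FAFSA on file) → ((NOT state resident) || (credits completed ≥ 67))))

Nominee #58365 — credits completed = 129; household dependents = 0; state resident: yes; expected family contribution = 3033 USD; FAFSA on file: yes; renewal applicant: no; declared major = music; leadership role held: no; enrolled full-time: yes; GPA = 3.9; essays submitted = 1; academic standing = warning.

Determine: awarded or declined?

Atomic conditions:
  state resident: yes → true
  leadership role held: no → false
  household dependents ≥ 7: 0 ≥ 7 is false
  NOT renewal applicant: no → true
  FAFSA on file: yes → true
  declared major = history: music == history is false
  declared major ∈ {biology, business, engineering, music}: music is in the set → true
  credits completed < 174: 129 < 174 is true
  academic standing ∈ {probation, warning}: warning is in the set → true
  GPA < 3.11: 3.9 < 3.11 is false
  expected family contribution ≤ 5986 USD: 3033 ≤ 5986 is true
  enrolled full-time: yes → true
  essays submitted > 2: 1 > 2 is false
  essays submitted ≥ 0: 1 ≥ 0 is true
  GPA ≤ 3.12: 3.9 ≤ 3.12 is false
  declared major = engineering: music == engineering is false
  NOT state resident: yes → false
  credits completed ≥ 67: 129 ≥ 67 is true
Combine:
[1.1] exactly-one(true, false) = true
[1.2] false AND true = false
[1.3] true OR false = true
[1] true AND false AND true = false
[2.1.1] true OR true = true
[2.1.2.1] true OR false = true
[2.1.2] NOT true = false
[2.1.3.1] exactly-one(true, true) = false
[2.1.3] NOT false = true
[2.1] true AND false AND true = false
[2] NOT false = true
[3.1] false AND true = false
[3.2.1] exactly-one(false, false) = false
[3.2] NOT false = true
[3.3.2] false OR true = true
[3.3] true → true = true
[3] false AND true AND true = false
[root] false AND true AND false = false
Overall: false → declined

Declined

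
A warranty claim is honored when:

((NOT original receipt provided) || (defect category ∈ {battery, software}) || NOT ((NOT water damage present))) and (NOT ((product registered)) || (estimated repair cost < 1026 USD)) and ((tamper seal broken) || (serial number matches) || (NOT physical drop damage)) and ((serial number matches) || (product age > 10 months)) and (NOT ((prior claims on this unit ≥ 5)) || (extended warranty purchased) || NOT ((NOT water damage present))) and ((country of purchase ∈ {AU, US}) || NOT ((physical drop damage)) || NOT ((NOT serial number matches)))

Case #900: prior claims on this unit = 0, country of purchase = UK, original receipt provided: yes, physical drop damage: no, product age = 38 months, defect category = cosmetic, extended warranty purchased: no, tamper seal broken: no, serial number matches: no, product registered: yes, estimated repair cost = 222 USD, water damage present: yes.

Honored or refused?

Honored

Atomic conditions:
  NOT original receipt provided: yes → false
  defect category ∈ {battery, software}: cosmetic is not in the set → false
  NOT water damage present: yes → false
  product registered: yes → true
  estimated repair cost < 1026 USD: 222 < 1026 is true
  tamper seal broken: no → false
  serial number matches: no → false
  NOT physical drop damage: no → true
  product age > 10 months: 38 > 10 is true
  prior claims on this unit ≥ 5: 0 ≥ 5 is false
  extended warranty purchased: no → false
  country of purchase ∈ {AU, US}: UK is not in the set → false
  physical drop damage: no → false
  NOT serial number matches: no → true
Combine:
[1.3] NOT false = true
[1] false OR false OR true = true
[2.1] NOT true = false
[2] false OR true = true
[3] false OR false OR true = true
[4] false OR true = true
[5.1] NOT false = true
[5.3] NOT false = true
[5] true OR false OR true = true
[6.2] NOT false = true
[6.3] NOT true = false
[6] false OR true OR false = true
[root] true AND true AND true AND true AND true AND true = true
Overall: true → honored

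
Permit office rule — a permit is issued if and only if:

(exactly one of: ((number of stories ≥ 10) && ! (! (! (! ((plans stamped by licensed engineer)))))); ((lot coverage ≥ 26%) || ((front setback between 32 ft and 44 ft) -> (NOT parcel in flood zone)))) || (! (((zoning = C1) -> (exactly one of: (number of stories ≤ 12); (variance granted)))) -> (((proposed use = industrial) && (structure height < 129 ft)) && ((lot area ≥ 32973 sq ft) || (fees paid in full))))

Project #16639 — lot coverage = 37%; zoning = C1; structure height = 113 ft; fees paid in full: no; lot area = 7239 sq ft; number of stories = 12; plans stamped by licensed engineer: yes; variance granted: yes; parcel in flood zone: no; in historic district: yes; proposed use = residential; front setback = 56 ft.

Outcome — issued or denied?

Denied

Atomic conditions:
  number of stories ≥ 10: 12 ≥ 10 is true
  plans stamped by licensed engineer: yes → true
  lot coverage ≥ 26%: 37 ≥ 26 is true
  front setback between 32 ft and 44 ft: 56 in [32, 44] is false
  NOT parcel in flood zone: no → true
  zoning = C1: C1 == C1 is true
  number of stories ≤ 12: 12 ≤ 12 is true
  variance granted: yes → true
  proposed use = industrial: residential == industrial is false
  structure height < 129 ft: 113 < 129 is true
  lot area ≥ 32973 sq ft: 7239 ≥ 32973 is false
  fees paid in full: no → false
Combine:
[1.1.2.1.1.1] NOT true = false
[1.1.2.1.1] NOT false = true
[1.1.2.1] NOT true = false
[1.1.2] NOT false = true
[1.1] true AND true = true
[1.2.2] false → true (antecedent false ⇒ implication holds) = true
[1.2] true OR true = true
[1] exactly-one(true, true) = false
[2.1.1.2] exactly-one(true, true) = false
[2.1.1] true → false = false
[2.1] NOT false = true
[2.2.1] false AND true = false
[2.2.2] false OR false = false
[2.2] false AND false = false
[2] true → false = false
[root] false OR false = false
Overall: false → denied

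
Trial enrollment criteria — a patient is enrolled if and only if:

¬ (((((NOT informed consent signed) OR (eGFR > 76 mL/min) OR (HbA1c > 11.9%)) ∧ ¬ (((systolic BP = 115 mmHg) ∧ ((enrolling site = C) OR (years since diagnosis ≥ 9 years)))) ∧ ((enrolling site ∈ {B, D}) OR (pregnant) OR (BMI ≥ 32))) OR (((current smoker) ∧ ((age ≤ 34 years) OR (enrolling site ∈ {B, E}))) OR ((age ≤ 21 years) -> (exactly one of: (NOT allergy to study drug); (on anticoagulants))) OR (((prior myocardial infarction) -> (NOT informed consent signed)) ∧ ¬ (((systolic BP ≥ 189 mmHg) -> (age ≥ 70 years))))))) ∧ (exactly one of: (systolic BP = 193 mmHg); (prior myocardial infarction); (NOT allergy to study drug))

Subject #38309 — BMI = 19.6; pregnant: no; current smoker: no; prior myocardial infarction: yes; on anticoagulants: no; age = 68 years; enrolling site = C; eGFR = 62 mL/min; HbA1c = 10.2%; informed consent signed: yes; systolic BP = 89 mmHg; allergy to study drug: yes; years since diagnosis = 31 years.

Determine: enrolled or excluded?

Atomic conditions:
  NOT informed consent signed: yes → false
  eGFR > 76 mL/min: 62 > 76 is false
  HbA1c > 11.9%: 10.2 > 11.9 is false
  systolic BP = 115 mmHg: 89 == 115 is false
  enrolling site = C: C == C is true
  years since diagnosis ≥ 9 years: 31 ≥ 9 is true
  enrolling site ∈ {B, D}: C is not in the set → false
  pregnant: no → false
  BMI ≥ 32: 19.6 ≥ 32 is false
  current smoker: no → false
  age ≤ 34 years: 68 ≤ 34 is false
  enrolling site ∈ {B, E}: C is not in the set → false
  age ≤ 21 years: 68 ≤ 21 is false
  NOT allergy to study drug: yes → false
  on anticoagulants: no → false
  prior myocardial infarction: yes → true
  systolic BP ≥ 189 mmHg: 89 ≥ 189 is false
  age ≥ 70 years: 68 ≥ 70 is false
  systolic BP = 193 mmHg: 89 == 193 is false
Combine:
[1.1.1.1] false OR false OR false = false
[1.1.1.2.1.2] true OR true = true
[1.1.1.2.1] false AND true = false
[1.1.1.2] NOT false = true
[1.1.1.3] false OR false OR false = false
[1.1.1] false AND true AND false = false
[1.1.2.1.2] false OR false = false
[1.1.2.1] false AND false = false
[1.1.2.2.2] exactly-one(false, false) = false
[1.1.2.2] false → false (antecedent false ⇒ implication holds) = true
[1.1.2.3.1] true → false = false
[1.1.2.3.2.1] false → false (antecedent false ⇒ implication holds) = true
[1.1.2.3.2] NOT true = false
[1.1.2.3] false AND false = false
[1.1.2] false OR true OR false = true
[1.1] false OR true = true
[1] NOT true = false
[2] exactly-one(false, true, false) = true
[root] false AND true = false
Overall: false → excluded

Excluded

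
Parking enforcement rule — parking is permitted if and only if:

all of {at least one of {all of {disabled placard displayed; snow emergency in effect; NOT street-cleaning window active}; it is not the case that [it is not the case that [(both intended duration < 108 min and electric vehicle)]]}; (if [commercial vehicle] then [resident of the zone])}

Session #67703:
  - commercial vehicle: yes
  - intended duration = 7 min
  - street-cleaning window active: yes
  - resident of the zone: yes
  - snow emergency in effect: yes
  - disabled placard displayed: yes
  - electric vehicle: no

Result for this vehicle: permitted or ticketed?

Atomic conditions:
  disabled placard displayed: yes → true
  snow emergency in effect: yes → true
  NOT street-cleaning window active: yes → false
  intended duration < 108 min: 7 < 108 is true
  electric vehicle: no → false
  commercial vehicle: yes → true
  resident of the zone: yes → true
Combine:
[1.1] true AND true AND false = false
[1.2.1.1] true AND false = false
[1.2.1] NOT false = true
[1.2] NOT true = false
[1] false OR false = false
[2] true → true = true
[root] false AND true = false
Overall: false → ticketed

Ticketed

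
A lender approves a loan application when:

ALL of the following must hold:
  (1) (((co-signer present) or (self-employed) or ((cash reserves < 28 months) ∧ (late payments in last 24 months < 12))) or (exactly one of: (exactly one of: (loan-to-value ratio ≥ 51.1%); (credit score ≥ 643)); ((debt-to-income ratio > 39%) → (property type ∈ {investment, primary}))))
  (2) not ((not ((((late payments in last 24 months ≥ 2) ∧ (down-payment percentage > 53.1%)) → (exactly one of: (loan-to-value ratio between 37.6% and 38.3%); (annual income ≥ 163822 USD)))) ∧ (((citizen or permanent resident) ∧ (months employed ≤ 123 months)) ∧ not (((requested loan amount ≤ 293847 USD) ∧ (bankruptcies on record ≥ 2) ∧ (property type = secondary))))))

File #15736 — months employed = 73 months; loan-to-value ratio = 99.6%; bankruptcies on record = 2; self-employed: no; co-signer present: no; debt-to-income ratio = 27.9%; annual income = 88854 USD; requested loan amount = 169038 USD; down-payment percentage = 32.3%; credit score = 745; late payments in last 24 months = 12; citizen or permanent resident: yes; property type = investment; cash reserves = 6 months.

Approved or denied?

Approved

Atomic conditions:
  co-signer present: no → false
  self-employed: no → false
  cash reserves < 28 months: 6 < 28 is true
  late payments in last 24 months < 12: 12 < 12 is false
  loan-to-value ratio ≥ 51.1%: 99.6 ≥ 51.1 is true
  credit score ≥ 643: 745 ≥ 643 is true
  debt-to-income ratio > 39%: 27.9 > 39 is false
  property type ∈ {investment, primary}: investment is in the set → true
  late payments in last 24 months ≥ 2: 12 ≥ 2 is true
  down-payment percentage > 53.1%: 32.3 > 53.1 is false
  loan-to-value ratio between 37.6% and 38.3%: 99.6 in [37.6, 38.3] is false
  annual income ≥ 163822 USD: 88854 ≥ 163822 is false
  citizen or permanent resident: yes → true
  months employed ≤ 123 months: 73 ≤ 123 is true
  requested loan amount ≤ 293847 USD: 169038 ≤ 293847 is true
  bankruptcies on record ≥ 2: 2 ≥ 2 is true
  property type = secondary: investment == secondary is false
Combine:
[1.1.3] true AND false = false
[1.1] false OR false OR false = false
[1.2.1] exactly-one(true, true) = false
[1.2.2] false → true (antecedent false ⇒ implication holds) = true
[1.2] exactly-one(false, true) = true
[1] false OR true = true
[2.1.1.1.1] true AND false = false
[2.1.1.1.2] exactly-one(false, false) = false
[2.1.1.1] false → false (antecedent false ⇒ implication holds) = true
[2.1.1] NOT true = false
[2.1.2.1] true AND true = true
[2.1.2.2.1] true AND true AND false = false
[2.1.2.2] NOT false = true
[2.1.2] true AND true = true
[2.1] false AND true = false
[2] NOT false = true
[root] true AND true = true
Overall: true → approved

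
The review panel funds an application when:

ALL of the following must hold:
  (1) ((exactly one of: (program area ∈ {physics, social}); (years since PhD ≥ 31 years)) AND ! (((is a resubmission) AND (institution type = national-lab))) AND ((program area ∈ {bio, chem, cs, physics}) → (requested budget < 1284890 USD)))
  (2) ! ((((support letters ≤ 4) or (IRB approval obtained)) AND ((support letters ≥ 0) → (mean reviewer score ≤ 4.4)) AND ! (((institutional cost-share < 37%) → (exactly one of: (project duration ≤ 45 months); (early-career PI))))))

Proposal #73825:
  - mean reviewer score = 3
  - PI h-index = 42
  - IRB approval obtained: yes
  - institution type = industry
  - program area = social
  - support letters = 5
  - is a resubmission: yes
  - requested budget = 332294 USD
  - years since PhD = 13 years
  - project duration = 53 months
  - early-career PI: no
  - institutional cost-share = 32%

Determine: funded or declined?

Atomic conditions:
  program area ∈ {physics, social}: social is in the set → true
  years since PhD ≥ 31 years: 13 ≥ 31 is false
  is a resubmission: yes → true
  institution type = national-lab: industry == national-lab is false
  program area ∈ {bio, chem, cs, physics}: social is not in the set → false
  requested budget < 1284890 USD: 332294 < 1284890 is true
  support letters ≤ 4: 5 ≤ 4 is false
  IRB approval obtained: yes → true
  support letters ≥ 0: 5 ≥ 0 is true
  mean reviewer score ≤ 4.4: 3 ≤ 4.4 is true
  institutional cost-share < 37%: 32 < 37 is true
  project duration ≤ 45 months: 53 ≤ 45 is false
  early-career PI: no → false
Combine:
[1.1] exactly-one(true, false) = true
[1.2.1] true AND false = false
[1.2] NOT false = true
[1.3] false → true (antecedent false ⇒ implication holds) = true
[1] true AND true AND true = true
[2.1.1] false OR true = true
[2.1.2] true → true = true
[2.1.3.1.2] exactly-one(false, false) = false
[2.1.3.1] true → false = false
[2.1.3] NOT false = true
[2.1] true AND true AND true = true
[2] NOT true = false
[root] true AND false = false
Overall: false → declined

Declined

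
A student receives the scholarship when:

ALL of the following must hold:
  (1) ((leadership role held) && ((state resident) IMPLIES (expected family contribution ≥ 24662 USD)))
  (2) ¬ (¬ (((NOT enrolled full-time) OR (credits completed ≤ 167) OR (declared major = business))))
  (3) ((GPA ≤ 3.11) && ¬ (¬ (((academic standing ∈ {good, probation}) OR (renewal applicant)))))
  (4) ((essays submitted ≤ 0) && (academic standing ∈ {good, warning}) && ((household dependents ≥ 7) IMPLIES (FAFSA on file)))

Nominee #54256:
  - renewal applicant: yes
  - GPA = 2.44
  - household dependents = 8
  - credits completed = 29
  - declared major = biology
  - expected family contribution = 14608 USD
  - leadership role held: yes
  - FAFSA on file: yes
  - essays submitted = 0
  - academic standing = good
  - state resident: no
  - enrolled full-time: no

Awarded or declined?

Atomic conditions:
  leadership role held: yes → true
  state resident: no → false
  expected family contribution ≥ 24662 USD: 14608 ≥ 24662 is false
  NOT enrolled full-time: no → true
  credits completed ≤ 167: 29 ≤ 167 is true
  declared major = business: biology == business is false
  GPA ≤ 3.11: 2.44 ≤ 3.11 is true
  academic standing ∈ {good, probation}: good is in the set → true
  renewal applicant: yes → true
  essays submitted ≤ 0: 0 ≤ 0 is true
  academic standing ∈ {good, warning}: good is in the set → true
  household dependents ≥ 7: 8 ≥ 7 is true
  FAFSA on file: yes → true
Combine:
[1.2] false → false (antecedent false ⇒ implication holds) = true
[1] true AND true = true
[2.1.1] true OR true OR false = true
[2.1] NOT true = false
[2] NOT false = true
[3.2.1.1] true OR true = true
[3.2.1] NOT true = false
[3.2] NOT false = true
[3] true AND true = true
[4.3] true → true = true
[4] true AND true AND true = true
[root] true AND true AND true AND true = true
Overall: true → awarded

Awarded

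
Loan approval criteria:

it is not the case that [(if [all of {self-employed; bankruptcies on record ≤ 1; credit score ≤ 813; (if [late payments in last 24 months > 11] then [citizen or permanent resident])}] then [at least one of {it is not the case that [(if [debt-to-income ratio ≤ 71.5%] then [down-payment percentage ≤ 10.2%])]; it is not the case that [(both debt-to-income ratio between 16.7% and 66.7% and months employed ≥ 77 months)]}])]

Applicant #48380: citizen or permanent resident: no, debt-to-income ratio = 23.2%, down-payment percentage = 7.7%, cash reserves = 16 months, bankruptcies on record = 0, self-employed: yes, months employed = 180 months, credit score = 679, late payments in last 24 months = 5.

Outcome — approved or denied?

Approved

Atomic conditions:
  self-employed: yes → true
  bankruptcies on record ≤ 1: 0 ≤ 1 is true
  credit score ≤ 813: 679 ≤ 813 is true
  late payments in last 24 months > 11: 5 > 11 is false
  citizen or permanent resident: no → false
  debt-to-income ratio ≤ 71.5%: 23.2 ≤ 71.5 is true
  down-payment percentage ≤ 10.2%: 7.7 ≤ 10.2 is true
  debt-to-income ratio between 16.7% and 66.7%: 23.2 in [16.7, 66.7] is true
  months employed ≥ 77 months: 180 ≥ 77 is true
Combine:
[1.1.4] false → false (antecedent false ⇒ implication holds) = true
[1.1] true AND true AND true AND true = true
[1.2.1.1] true → true = true
[1.2.1] NOT true = false
[1.2.2.1] true AND true = true
[1.2.2] NOT true = false
[1.2] false OR false = false
[1] true → false = false
[root] NOT false = true
Overall: true → approved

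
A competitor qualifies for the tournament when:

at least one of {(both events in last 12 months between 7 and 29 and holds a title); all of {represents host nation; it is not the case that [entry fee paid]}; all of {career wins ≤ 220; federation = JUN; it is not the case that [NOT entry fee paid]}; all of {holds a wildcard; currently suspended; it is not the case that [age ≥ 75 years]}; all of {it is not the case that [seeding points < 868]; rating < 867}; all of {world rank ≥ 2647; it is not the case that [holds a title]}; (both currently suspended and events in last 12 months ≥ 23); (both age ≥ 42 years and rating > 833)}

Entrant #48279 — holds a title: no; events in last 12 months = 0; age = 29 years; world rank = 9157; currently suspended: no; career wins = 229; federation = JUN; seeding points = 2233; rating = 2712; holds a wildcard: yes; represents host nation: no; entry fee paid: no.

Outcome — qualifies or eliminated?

Atomic conditions:
  events in last 12 months between 7 and 29: 0 in [7, 29] is false
  holds a title: no → false
  represents host nation: no → false
  entry fee paid: no → false
  career wins ≤ 220: 229 ≤ 220 is false
  federation = JUN: JUN == JUN is true
  NOT entry fee paid: no → true
  holds a wildcard: yes → true
  currently suspended: no → false
  age ≥ 75 years: 29 ≥ 75 is false
  seeding points < 868: 2233 < 868 is false
  rating < 867: 2712 < 867 is false
  world rank ≥ 2647: 9157 ≥ 2647 is true
  events in last 12 months ≥ 23: 0 ≥ 23 is false
  age ≥ 42 years: 29 ≥ 42 is false
  rating > 833: 2712 > 833 is true
Combine:
[1] false AND false = false
[2.2] NOT false = true
[2] false AND true = false
[3.3] NOT true = false
[3] false AND true AND false = false
[4.3] NOT false = true
[4] true AND false AND true = false
[5.1] NOT false = true
[5] true AND false = false
[6.2] NOT false = true
[6] true AND true = true
[7] false AND false = false
[8] false AND true = false
[root] false OR false OR false OR false OR false OR true OR false OR false = true
Overall: true → qualifies

Qualifies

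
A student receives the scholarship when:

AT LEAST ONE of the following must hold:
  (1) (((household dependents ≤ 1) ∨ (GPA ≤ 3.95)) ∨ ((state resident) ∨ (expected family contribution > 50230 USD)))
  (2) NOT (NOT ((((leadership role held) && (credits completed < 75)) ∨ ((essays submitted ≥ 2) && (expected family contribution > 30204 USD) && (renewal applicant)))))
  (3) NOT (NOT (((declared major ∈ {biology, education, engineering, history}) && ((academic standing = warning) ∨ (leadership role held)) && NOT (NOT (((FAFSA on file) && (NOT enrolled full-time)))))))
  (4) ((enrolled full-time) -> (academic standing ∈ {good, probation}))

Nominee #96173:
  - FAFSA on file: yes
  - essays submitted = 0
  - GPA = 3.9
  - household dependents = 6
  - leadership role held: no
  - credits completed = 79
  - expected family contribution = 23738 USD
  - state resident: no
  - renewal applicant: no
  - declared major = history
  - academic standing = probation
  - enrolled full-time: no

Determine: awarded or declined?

Awarded

Atomic conditions:
  household dependents ≤ 1: 6 ≤ 1 is false
  GPA ≤ 3.95: 3.9 ≤ 3.95 is true
  state resident: no → false
  expected family contribution > 50230 USD: 23738 > 50230 is false
  leadership role held: no → false
  credits completed < 75: 79 < 75 is false
  essays submitted ≥ 2: 0 ≥ 2 is false
  expected family contribution > 30204 USD: 23738 > 30204 is false
  renewal applicant: no → false
  declared major ∈ {biology, education, engineering, history}: history is in the set → true
  academic standing = warning: probation == warning is false
  FAFSA on file: yes → true
  NOT enrolled full-time: no → true
  enrolled full-time: no → false
  academic standing ∈ {good, probation}: probation is in the set → true
Combine:
[1.1] false OR true = true
[1.2] false OR false = false
[1] true OR false = true
[2.1.1.1] false AND false = false
[2.1.1.2] false AND false AND false = false
[2.1.1] false OR false = false
[2.1] NOT false = true
[2] NOT true = false
[3.1.1.2] false OR false = false
[3.1.1.3.1.1] true AND true = true
[3.1.1.3.1] NOT true = false
[3.1.1.3] NOT false = true
[3.1.1] true AND false AND true = false
[3.1] NOT false = true
[3] NOT true = false
[4] false → true (antecedent false ⇒ implication holds) = true
[root] true OR false OR false OR true = true
Overall: true → awarded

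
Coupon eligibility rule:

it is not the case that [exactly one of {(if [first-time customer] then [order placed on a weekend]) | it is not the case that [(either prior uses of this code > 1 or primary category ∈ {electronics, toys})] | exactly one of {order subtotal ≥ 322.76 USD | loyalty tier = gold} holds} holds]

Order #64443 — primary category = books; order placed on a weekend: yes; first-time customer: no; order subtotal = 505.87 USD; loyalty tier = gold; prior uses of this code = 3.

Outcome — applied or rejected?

Atomic conditions:
  first-time customer: no → false
  order placed on a weekend: yes → true
  prior uses of this code > 1: 3 > 1 is true
  primary category ∈ {electronics, toys}: books is not in the set → false
  order subtotal ≥ 322.76 USD: 505.87 ≥ 322.76 is true
  loyalty tier = gold: gold == gold is true
Combine:
[1.1] false → true (antecedent false ⇒ implication holds) = true
[1.2.1] true OR false = true
[1.2] NOT true = false
[1.3] exactly-one(true, true) = false
[1] exactly-one(true, false, false) = true
[root] NOT true = false
Overall: false → rejected

Rejected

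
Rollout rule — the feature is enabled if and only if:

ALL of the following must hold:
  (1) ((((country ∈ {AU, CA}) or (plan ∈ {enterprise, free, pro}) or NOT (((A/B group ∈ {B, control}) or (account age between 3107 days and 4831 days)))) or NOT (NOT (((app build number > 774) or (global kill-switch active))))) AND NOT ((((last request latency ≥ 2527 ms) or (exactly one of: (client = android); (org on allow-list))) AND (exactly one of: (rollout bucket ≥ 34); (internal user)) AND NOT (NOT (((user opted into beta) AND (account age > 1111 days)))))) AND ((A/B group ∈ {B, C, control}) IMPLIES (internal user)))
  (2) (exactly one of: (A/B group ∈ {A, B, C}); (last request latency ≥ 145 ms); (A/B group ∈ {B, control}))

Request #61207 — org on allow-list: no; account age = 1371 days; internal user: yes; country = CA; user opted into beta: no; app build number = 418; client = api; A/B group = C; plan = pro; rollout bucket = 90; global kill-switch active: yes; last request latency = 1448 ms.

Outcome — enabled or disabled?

Atomic conditions:
  country ∈ {AU, CA}: CA is in the set → true
  plan ∈ {enterprise, free, pro}: pro is in the set → true
  A/B group ∈ {B, control}: C is not in the set → false
  account age between 3107 days and 4831 days: 1371 in [3107, 4831] is false
  app build number > 774: 418 > 774 is false
  global kill-switch active: yes → true
  last request latency ≥ 2527 ms: 1448 ≥ 2527 is false
  client = android: api == android is false
  org on allow-list: no → false
  rollout bucket ≥ 34: 90 ≥ 34 is true
  internal user: yes → true
  user opted into beta: no → false
  account age > 1111 days: 1371 > 1111 is true
  A/B group ∈ {B, C, control}: C is in the set → true
  A/B group ∈ {A, B, C}: C is in the set → true
  last request latency ≥ 145 ms: 1448 ≥ 145 is true
Combine:
[1.1.1.3.1] false OR false = false
[1.1.1.3] NOT false = true
[1.1.1] true OR true OR true = true
[1.1.2.1.1] false OR true = true
[1.1.2.1] NOT true = false
[1.1.2] NOT false = true
[1.1] true OR true = true
[1.2.1.1.2] exactly-one(false, false) = false
[1.2.1.1] false OR false = false
[1.2.1.2] exactly-one(true, true) = false
[1.2.1.3.1.1] false AND true = false
[1.2.1.3.1] NOT false = true
[1.2.1.3] NOT true = false
[1.2.1] false AND false AND false = false
[1.2] NOT false = true
[1.3] true → true = true
[1] true AND true AND true = true
[2] exactly-one(true, true, false) = false
[root] true AND false = false
Overall: false → disabled

Disabled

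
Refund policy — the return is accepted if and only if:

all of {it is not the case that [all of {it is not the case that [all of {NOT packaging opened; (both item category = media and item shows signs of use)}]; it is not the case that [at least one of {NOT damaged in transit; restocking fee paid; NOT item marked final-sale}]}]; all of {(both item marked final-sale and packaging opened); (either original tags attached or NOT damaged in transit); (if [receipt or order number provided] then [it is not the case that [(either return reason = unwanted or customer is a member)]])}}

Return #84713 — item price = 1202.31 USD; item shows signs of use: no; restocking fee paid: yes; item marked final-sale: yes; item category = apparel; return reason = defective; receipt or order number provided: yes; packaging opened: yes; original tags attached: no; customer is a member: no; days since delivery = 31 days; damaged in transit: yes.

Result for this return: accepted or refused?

Atomic conditions:
  NOT packaging opened: yes → false
  item category = media: apparel == media is false
  item shows signs of use: no → false
  NOT damaged in transit: yes → false
  restocking fee paid: yes → true
  NOT item marked final-sale: yes → false
  item marked final-sale: yes → true
  packaging opened: yes → true
  original tags attached: no → false
  receipt or order number provided: yes → true
  return reason = unwanted: defective == unwanted is false
  customer is a member: no → false
Combine:
[1.1.1.1.2] false AND false = false
[1.1.1.1] false AND false = false
[1.1.1] NOT false = true
[1.1.2.1] false OR true OR false = true
[1.1.2] NOT true = false
[1.1] true AND false = false
[1] NOT false = true
[2.1] true AND true = true
[2.2] false OR false = false
[2.3.2.1] false OR false = false
[2.3.2] NOT false = true
[2.3] true → true = true
[2] true AND false AND true = false
[root] true AND false = false
Overall: false → refused

Refused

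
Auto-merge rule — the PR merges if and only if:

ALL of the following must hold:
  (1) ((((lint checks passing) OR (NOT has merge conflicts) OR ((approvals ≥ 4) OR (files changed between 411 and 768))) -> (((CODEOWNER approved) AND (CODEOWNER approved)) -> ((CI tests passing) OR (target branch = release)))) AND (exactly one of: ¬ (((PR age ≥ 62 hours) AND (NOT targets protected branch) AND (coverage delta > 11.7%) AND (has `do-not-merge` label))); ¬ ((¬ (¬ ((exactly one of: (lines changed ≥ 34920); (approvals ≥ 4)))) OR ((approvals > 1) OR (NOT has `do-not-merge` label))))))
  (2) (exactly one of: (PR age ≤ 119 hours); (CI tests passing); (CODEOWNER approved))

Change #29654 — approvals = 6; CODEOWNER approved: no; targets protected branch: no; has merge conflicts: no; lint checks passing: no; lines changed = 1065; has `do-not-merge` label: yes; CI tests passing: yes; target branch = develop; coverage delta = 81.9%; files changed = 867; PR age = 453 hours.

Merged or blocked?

Atomic conditions:
  lint checks passing: no → false
  NOT has merge conflicts: no → true
  approvals ≥ 4: 6 ≥ 4 is true
  files changed between 411 and 768: 867 in [411, 768] is false
  CODEOWNER approved: no → false
  CI tests passing: yes → true
  target branch = release: develop == release is false
  PR age ≥ 62 hours: 453 ≥ 62 is true
  NOT targets protected branch: no → true
  coverage delta > 11.7%: 81.9 > 11.7 is true
  has `do-not-merge` label: yes → true
  lines changed ≥ 34920: 1065 ≥ 34920 is false
  approvals > 1: 6 > 1 is true
  NOT has `do-not-merge` label: yes → false
  PR age ≤ 119 hours: 453 ≤ 119 is false
Combine:
[1.1.1.3] true OR false = true
[1.1.1] false OR true OR true = true
[1.1.2.1] false AND false = false
[1.1.2.2] true OR false = true
[1.1.2] false → true (antecedent false ⇒ implication holds) = true
[1.1] true → true = true
[1.2.1.1] true AND true AND true AND true = true
[1.2.1] NOT true = false
[1.2.2.1.1.1.1] exactly-one(false, true) = true
[1.2.2.1.1.1] NOT true = false
[1.2.2.1.1] NOT false = true
[1.2.2.1.2] true OR false = true
[1.2.2.1] true OR true = true
[1.2.2] NOT true = false
[1.2] exactly-one(false, false) = false
[1] true AND false = false
[2] exactly-one(false, true, false) = true
[root] false AND true = false
Overall: false → blocked

Blocked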